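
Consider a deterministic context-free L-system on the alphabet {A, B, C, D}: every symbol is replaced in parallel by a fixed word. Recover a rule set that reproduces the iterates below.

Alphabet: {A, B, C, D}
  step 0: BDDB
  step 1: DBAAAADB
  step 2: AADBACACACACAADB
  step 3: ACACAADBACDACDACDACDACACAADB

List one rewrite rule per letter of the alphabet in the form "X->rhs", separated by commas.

  step 2 ⇒ step 3: AADBACACACACAADB ⇒ AC·AC·AA·DB·AC·D·AC·D·AC·D·AC·D·AC·AC·AA·DB
    A ↦ AC
    B ↦ DB
    C ↦ D
    D ↦ AA

A->AC, B->DB, C->D, D->AA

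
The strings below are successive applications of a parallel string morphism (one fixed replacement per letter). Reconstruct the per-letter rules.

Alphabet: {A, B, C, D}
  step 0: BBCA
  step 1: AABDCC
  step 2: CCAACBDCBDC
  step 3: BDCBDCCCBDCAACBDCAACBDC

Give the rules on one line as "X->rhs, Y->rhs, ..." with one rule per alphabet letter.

  step 2 ⇒ step 3: CCAACBDCBDC ⇒ BDC·BDC·C·C·BDC·A·AC·BDC·A·AC·BDC
    A ↦ C
    B ↦ A
    C ↦ BDC
    D ↦ AC

A->C, B->A, C->BDC, D->AC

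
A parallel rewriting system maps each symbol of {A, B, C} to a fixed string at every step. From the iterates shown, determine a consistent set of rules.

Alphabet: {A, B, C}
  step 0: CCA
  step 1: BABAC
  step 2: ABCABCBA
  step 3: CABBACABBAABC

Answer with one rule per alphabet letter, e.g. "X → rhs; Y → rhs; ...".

A->C, B->AB, C->BA

  step 2 ⇒ step 3: ABCABCBA ⇒ C·AB·BA·C·AB·BA·AB·C
    A ↦ C
    B ↦ AB
    C ↦ BA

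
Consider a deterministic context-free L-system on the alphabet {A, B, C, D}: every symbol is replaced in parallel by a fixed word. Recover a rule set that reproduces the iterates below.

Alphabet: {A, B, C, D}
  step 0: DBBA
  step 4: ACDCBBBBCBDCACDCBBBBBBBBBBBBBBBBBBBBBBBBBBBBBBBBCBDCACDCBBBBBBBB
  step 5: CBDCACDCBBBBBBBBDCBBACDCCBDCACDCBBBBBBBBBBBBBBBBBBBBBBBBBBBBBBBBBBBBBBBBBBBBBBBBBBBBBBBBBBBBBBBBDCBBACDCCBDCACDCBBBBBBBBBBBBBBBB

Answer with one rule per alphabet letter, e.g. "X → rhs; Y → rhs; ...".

A->CB, B->BB, C->DC, D->AC

  step 4 ⇒ step 5: ACDCBBBBCBDCACDCBBBBBBBBBBBBBBBBBBBBBBBBBBBBBBBBCBDCACDCBBBBBBBB ⇒ CB·DC·AC·DC·BB·BB·BB·BB·DC·BB·AC·DC·CB·DC·AC·DC·BB·BB·BB·BB·BB·BB·BB·BB·BB·BB·BB·BB·BB·BB·BB·BB·BB·BB·BB·BB·BB·BB·BB·BB·BB·BB·BB·BB·BB·BB·BB·BB·DC·BB·AC·DC·CB·DC·AC·DC·BB·BB·BB·BB·BB·BB·BB·BB
    A ↦ CB
    B ↦ BB
    C ↦ DC
    D ↦ AC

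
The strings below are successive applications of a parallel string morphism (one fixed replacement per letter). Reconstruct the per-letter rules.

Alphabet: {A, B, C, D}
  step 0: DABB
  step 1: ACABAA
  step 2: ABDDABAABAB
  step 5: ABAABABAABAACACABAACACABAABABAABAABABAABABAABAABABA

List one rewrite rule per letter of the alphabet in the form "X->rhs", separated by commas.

A->AB, B->A, C->DD, D->AC

  step 1 ⇒ step 2: ACABAA ⇒ AB·DD·AB·A·AB·AB
    A ↦ AB
    B ↦ A
    C ↦ DD
  step 0 ⇒ step 1: DABB ⇒ AC·AB·A·A
    D ↦ AC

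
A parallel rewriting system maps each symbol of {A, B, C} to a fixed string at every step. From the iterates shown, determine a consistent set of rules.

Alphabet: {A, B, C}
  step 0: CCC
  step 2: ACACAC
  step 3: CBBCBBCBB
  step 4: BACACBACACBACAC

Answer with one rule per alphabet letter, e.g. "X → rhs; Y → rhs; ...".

A->CB, B->AC, C->B

  step 3 ⇒ step 4: CBBCBBCBB ⇒ B·AC·AC·B·AC·AC·B·AC·AC
    B ↦ AC
    C ↦ B
  step 2 ⇒ step 3: ACACAC ⇒ CB·B·CB·B·CB·B
    A ↦ CB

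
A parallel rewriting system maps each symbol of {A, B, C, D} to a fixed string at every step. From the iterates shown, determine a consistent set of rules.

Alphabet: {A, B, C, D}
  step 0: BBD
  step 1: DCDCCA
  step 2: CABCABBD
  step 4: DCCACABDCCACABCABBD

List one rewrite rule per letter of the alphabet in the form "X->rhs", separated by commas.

A->D, B->DC, C->B, D->CA

  step 1 ⇒ step 2: DCDCCA ⇒ CA·B·CA·B·B·D
    A ↦ D
    C ↦ B
    D ↦ CA
  step 0 ⇒ step 1: BBD ⇒ DC·DC·CA
    B ↦ DC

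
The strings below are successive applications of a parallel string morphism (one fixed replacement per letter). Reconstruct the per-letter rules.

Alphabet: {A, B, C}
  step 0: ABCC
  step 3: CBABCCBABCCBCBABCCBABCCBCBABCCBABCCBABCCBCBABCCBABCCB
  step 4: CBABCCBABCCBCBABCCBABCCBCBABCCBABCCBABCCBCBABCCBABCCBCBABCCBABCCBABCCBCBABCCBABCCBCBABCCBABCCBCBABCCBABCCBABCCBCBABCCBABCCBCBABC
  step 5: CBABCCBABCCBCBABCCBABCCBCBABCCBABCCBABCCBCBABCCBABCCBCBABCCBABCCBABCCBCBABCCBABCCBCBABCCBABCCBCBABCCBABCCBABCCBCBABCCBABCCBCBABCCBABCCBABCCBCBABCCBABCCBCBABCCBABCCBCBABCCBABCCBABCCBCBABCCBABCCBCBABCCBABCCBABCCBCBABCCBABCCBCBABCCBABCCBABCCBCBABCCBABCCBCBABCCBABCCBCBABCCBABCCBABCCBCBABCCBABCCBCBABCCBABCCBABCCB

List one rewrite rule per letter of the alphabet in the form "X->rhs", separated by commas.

A->CB, B->ABC, C->CB

  step 4 ⇒ step 5: CBABCCBABCCBCBABCCBABCCBCBABCCBABCCBABCCBCBABCCBABCCBCBABCCBABCCBABCCBCBABCCBABCCBCBABCCBABCCBCBABCCBABCCBABCCBCBABCCBABCCBCBABC ⇒ CB·ABC·CB·ABC·CB·CB·ABC·CB·ABC·CB·CB·ABC·CB·ABC·CB·ABC·CB·CB·ABC·CB·ABC·CB·CB·ABC·CB·ABC·CB·ABC·CB·CB·ABC·CB·ABC·CB·CB·ABC·CB·ABC·CB·CB·ABC·CB·ABC·CB·ABC·CB·CB·ABC·CB·ABC·CB·CB·ABC·CB·ABC·CB·ABC·CB·CB·ABC·CB·ABC·CB·CB·ABC·CB·ABC·CB·CB·ABC·CB·ABC·CB·ABC·CB·CB·ABC·CB·ABC·CB·CB·ABC·CB·ABC·CB·ABC·CB·CB·ABC·CB·ABC·CB·CB·ABC·CB·ABC·CB·ABC·CB·CB·ABC·CB·ABC·CB·CB·ABC·CB·ABC·CB·CB·ABC·CB·ABC·CB·ABC·CB·CB·ABC·CB·ABC·CB·CB·ABC·CB·ABC·CB·ABC·CB
    A ↦ CB
    B ↦ ABC
    C ↦ CB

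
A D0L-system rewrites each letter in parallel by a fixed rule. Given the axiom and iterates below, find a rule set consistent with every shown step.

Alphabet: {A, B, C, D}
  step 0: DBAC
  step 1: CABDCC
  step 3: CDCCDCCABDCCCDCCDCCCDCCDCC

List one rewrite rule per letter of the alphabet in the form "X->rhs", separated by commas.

A->B, B->A, C->DCC, D->C

  step 0 ⇒ step 1: DBAC ⇒ C·A·B·DCC
    A ↦ B
    B ↦ A
    C ↦ DCC
    D ↦ C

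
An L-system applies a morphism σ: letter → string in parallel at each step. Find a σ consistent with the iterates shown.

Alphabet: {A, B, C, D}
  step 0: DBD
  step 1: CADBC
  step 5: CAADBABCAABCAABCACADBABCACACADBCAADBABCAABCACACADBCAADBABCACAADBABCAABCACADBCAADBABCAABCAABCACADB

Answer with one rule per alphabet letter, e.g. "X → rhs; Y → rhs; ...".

A->CA, B->ADB, C->AB, D->C

  step 0 ⇒ step 1: DBD ⇒ C·ADB·C
    B ↦ ADB
    D ↦ C
    A ↦ CA  (constrained at step 1)
    C ↦ AB  (constrained at step 1)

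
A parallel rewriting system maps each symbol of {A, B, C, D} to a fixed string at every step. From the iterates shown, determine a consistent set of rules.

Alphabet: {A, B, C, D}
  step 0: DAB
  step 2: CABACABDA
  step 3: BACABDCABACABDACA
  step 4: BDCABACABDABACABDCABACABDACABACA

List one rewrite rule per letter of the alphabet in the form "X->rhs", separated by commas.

A->CA, B->BD, C->BA, D->A

  step 3 ⇒ step 4: BACABDCABACABDACA ⇒ BD·CA·BA·CA·BD·A·BA·CA·BD·CA·BA·CA·BD·A·CA·BA·CA
    A ↦ CA
    B ↦ BD
    C ↦ BA
    D ↦ A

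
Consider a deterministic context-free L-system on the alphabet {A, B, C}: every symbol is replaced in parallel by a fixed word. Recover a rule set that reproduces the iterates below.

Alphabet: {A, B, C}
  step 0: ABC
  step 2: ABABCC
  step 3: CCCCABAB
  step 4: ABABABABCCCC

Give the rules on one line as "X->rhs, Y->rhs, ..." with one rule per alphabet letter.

  step 3 ⇒ step 4: CCCCABAB ⇒ AB·AB·AB·AB·C·C·C·C
    A ↦ C
    B ↦ C
    C ↦ AB

A->C, B->C, C->AB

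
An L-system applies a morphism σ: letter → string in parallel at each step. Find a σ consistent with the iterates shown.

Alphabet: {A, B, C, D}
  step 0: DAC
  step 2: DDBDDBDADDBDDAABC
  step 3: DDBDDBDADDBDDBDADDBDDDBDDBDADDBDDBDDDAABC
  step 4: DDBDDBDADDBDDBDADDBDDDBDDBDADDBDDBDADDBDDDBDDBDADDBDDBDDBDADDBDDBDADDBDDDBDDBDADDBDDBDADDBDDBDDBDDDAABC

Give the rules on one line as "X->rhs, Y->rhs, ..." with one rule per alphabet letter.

  step 3 ⇒ step 4: DDBDDBDADDBDDBDADDBDDDBDDBDADDBDDBDDDAABC ⇒ DDB·DDB·DA·DDB·DDB·DA·DDB·D·DDB·DDB·DA·DDB·DDB·DA·DDB·D·DDB·DDB·DA·DDB·DDB·DDB·DA·DDB·DDB·DA·DDB·D·DDB·DDB·DA·DDB·DDB·DA·DDB·DDB·DDB·D·D·DA·ABC
    A ↦ D
    B ↦ DA
    C ↦ ABC
    D ↦ DDB

A->D, B->DA, C->ABC, D->DDB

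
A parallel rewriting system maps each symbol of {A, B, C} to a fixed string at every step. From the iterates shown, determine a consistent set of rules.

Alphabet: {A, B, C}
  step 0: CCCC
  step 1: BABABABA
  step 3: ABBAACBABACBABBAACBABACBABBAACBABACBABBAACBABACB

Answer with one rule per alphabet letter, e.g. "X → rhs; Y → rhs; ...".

A->AB, B->ACB, C->BA

  step 0 ⇒ step 1: CCCC ⇒ BA·BA·BA·BA
    C ↦ BA
    A ↦ AB  (constrained at step 1)
    B ↦ ACB  (constrained at step 1)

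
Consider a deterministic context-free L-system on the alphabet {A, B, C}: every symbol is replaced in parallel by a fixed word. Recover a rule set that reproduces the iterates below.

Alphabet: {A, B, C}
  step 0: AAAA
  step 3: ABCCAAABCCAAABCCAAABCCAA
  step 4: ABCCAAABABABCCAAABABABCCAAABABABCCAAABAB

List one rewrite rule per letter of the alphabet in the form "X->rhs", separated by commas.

A->AB, B->CC, C->A

  step 3 ⇒ step 4: ABCCAAABCCAAABCCAAABCCAA ⇒ AB·CC·A·A·AB·AB·AB·CC·A·A·AB·AB·AB·CC·A·A·AB·AB·AB·CC·A·A·AB·AB
    A ↦ AB
    B ↦ CC
    C ↦ A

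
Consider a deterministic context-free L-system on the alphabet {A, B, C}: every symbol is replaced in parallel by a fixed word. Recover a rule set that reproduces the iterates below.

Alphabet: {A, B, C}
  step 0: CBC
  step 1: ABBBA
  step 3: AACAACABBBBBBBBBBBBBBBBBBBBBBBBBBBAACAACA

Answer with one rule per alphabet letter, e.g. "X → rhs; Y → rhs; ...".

A->AAC, B->BBB, C->A

  step 0 ⇒ step 1: CBC ⇒ A·BBB·A
    B ↦ BBB
    C ↦ A
    A ↦ AAC  (constrained at step 1)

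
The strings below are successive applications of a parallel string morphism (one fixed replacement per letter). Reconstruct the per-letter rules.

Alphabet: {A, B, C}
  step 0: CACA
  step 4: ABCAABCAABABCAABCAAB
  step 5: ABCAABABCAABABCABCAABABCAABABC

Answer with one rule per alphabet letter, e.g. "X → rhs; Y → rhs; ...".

  step 4 ⇒ step 5: ABCAABCAABABCAABCAAB ⇒ AB·C·A·AB·AB·C·A·AB·AB·C·AB·C·A·AB·AB·C·A·AB·AB·C
    A ↦ AB
    B ↦ C
    C ↦ A

A->AB, B->C, C->A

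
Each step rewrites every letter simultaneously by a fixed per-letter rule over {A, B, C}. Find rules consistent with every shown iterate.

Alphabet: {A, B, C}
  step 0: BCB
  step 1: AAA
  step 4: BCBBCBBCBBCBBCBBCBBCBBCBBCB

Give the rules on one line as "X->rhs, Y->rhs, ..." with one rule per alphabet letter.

A->BCB, B->A, C->A

  step 0 ⇒ step 1: BCB ⇒ A·A·A
    B ↦ A
    C ↦ A
    A ↦ BCB  (constrained at step 1)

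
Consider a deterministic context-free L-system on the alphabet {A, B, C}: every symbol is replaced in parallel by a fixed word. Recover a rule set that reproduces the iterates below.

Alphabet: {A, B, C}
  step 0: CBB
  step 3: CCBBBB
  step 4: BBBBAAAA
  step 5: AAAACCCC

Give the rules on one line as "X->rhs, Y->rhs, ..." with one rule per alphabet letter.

A->C, B->A, C->BB

  step 4 ⇒ step 5: BBBBAAAA ⇒ A·A·A·A·C·C·C·C
    A ↦ C
    B ↦ A
  step 3 ⇒ step 4: CCBBBB ⇒ BB·BB·A·A·A·A
    C ↦ BB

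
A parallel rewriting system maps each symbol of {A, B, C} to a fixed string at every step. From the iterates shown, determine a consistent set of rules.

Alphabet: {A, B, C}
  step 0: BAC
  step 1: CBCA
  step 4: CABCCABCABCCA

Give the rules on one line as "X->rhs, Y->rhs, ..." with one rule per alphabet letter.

A->B, B->C, C->CA

  step 0 ⇒ step 1: BAC ⇒ C·B·CA
    A ↦ B
    B ↦ C
    C ↦ CA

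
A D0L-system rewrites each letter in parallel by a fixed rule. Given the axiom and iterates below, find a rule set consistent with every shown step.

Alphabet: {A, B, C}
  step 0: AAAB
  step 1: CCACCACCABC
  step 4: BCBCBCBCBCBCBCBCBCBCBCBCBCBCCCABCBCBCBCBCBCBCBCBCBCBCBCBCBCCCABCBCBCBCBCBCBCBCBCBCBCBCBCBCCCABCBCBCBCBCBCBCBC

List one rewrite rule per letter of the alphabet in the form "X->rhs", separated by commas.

A->CCA, B->BC, C->BC

  step 0 ⇒ step 1: AAAB ⇒ CCA·CCA·CCA·BC
    A ↦ CCA
    B ↦ BC
    C ↦ BC  (constrained at step 1)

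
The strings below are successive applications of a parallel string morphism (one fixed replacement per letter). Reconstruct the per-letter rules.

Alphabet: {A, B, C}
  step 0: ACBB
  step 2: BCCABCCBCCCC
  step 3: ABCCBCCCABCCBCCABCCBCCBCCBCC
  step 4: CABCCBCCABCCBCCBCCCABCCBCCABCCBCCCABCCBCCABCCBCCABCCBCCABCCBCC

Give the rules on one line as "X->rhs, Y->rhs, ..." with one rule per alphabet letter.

  step 3 ⇒ step 4: ABCCBCCCABCCBCCABCCBCCBCCBCC ⇒ C·A·BCC·BCC·A·BCC·BCC·BCC·C·A·BCC·BCC·A·BCC·BCC·C·A·BCC·BCC·A·BCC·BCC·A·BCC·BCC·A·BCC·BCC
    A ↦ C
    B ↦ A
    C ↦ BCC

A->C, B->A, C->BCC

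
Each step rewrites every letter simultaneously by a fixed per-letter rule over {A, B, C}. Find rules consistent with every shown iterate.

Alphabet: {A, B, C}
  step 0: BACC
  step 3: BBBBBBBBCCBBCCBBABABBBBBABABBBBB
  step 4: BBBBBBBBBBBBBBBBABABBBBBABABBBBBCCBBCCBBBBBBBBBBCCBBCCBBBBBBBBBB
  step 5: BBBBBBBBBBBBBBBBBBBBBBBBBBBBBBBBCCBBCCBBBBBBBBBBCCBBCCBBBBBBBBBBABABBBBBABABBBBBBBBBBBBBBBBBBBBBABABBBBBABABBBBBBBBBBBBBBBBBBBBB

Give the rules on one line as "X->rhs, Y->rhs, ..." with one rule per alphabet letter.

A->CC, B->BB, C->AB

  step 4 ⇒ step 5: BBBBBBBBBBBBBBBBABABBBBBABABBBBBCCBBCCBBBBBBBBBBCCBBCCBBBBBBBBBB ⇒ BB·BB·BB·BB·BB·BB·BB·BB·BB·BB·BB·BB·BB·BB·BB·BB·CC·BB·CC·BB·BB·BB·BB·BB·CC·BB·CC·BB·BB·BB·BB·BB·AB·AB·BB·BB·AB·AB·BB·BB·BB·BB·BB·BB·BB·BB·BB·BB·AB·AB·BB·BB·AB·AB·BB·BB·BB·BB·BB·BB·BB·BB·BB·BB
    A ↦ CC
    B ↦ BB
    C ↦ AB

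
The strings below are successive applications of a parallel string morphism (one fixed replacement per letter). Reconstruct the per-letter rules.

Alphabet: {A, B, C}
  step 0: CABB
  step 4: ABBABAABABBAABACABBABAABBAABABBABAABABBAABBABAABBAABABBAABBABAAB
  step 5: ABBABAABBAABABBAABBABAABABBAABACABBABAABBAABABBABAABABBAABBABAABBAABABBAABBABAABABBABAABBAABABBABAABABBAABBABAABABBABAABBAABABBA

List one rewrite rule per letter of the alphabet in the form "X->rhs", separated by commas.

  step 4 ⇒ step 5: ABBABAABABBAABACABBABAABBAABABBABAABABBAABBABAABBAABABBAABBABAAB ⇒ AB·BA·BA·AB·BA·AB·AB·BA·AB·BA·BA·AB·AB·BA·AB·AC·AB·BA·BA·AB·BA·AB·AB·BA·BA·AB·AB·BA·AB·BA·BA·AB·BA·AB·AB·BA·AB·BA·BA·AB·AB·BA·BA·AB·BA·AB·AB·BA·BA·AB·AB·BA·AB·BA·BA·AB·AB·BA·BA·AB·BA·AB·AB·BA
    A ↦ AB
    B ↦ BA
    C ↦ AC

A->AB, B->BA, C->AC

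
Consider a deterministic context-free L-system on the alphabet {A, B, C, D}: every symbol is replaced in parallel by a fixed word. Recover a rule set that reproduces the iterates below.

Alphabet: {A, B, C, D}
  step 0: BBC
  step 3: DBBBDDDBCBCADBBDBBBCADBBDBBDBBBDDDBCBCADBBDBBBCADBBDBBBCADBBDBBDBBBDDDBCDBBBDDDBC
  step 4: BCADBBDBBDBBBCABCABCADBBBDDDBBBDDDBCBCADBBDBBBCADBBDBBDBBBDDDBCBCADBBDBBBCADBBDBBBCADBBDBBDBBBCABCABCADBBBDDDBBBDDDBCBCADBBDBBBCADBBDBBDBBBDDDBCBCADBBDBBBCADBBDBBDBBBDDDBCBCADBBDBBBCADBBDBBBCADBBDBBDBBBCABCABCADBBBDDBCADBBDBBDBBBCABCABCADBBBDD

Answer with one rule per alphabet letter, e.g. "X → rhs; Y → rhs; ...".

A->DBC, B->DBB, C->BDD, D->BCA

  step 3 ⇒ step 4: DBBBDDDBCBCADBBDBBBCADBBDBBDBBBDDDBCBCADBBDBBBCADBBDBBBCADBBDBBDBBBDDDBCDBBBDDDBC ⇒ BCA·DBB·DBB·DBB·BCA·BCA·BCA·DBB·BDD·DBB·BDD·DBC·BCA·DBB·DBB·BCA·DBB·DBB·DBB·BDD·DBC·BCA·DBB·DBB·BCA·DBB·DBB·BCA·DBB·DBB·DBB·BCA·BCA·BCA·DBB·BDD·DBB·BDD·DBC·BCA·DBB·DBB·BCA·DBB·DBB·DBB·BDD·DBC·BCA·DBB·DBB·BCA·DBB·DBB·DBB·BDD·DBC·BCA·DBB·DBB·BCA·DBB·DBB·BCA·DBB·DBB·DBB·BCA·BCA·BCA·DBB·BDD·BCA·DBB·DBB·DBB·BCA·BCA·BCA·DBB·BDD
    A ↦ DBC
    B ↦ DBB
    C ↦ BDD
    D ↦ BCA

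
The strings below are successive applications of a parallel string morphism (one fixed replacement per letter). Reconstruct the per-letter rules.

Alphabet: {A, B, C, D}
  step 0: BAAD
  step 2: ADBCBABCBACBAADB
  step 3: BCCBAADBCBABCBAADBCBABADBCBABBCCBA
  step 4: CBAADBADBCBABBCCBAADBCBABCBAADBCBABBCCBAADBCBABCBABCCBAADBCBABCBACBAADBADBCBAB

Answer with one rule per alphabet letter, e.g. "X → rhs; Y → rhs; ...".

A->B, B->CBA, C->ADB, D->C

  step 3 ⇒ step 4: BCCBAADBCBABCBAADBCBABADBCBABBCCBA ⇒ CBA·ADB·ADB·CBA·B·B·C·CBA·ADB·CBA·B·CBA·ADB·CBA·B·B·C·CBA·ADB·CBA·B·CBA·B·C·CBA·ADB·CBA·B·CBA·CBA·ADB·ADB·CBA·B
    A ↦ B
    B ↦ CBA
    C ↦ ADB
    D ↦ C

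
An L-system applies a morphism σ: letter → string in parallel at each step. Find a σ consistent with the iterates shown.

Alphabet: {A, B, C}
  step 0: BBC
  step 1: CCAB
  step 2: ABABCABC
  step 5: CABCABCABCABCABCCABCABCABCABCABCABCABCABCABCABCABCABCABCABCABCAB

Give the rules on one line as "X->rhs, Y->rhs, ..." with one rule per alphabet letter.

  step 1 ⇒ step 2: CCAB ⇒ AB·AB·CAB·C
    A ↦ CAB
    B ↦ C
    C ↦ AB

A->CAB, B->C, C->AB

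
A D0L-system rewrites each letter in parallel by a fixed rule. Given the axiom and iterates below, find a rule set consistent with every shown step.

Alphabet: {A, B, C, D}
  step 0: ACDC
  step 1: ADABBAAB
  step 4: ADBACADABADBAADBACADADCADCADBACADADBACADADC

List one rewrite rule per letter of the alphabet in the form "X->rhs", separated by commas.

A->AD, B->C, C->AB, D->BA

  step 0 ⇒ step 1: ACDC ⇒ AD·AB·BA·AB
    A ↦ AD
    C ↦ AB
    D ↦ BA
    B ↦ C  (constrained at step 1)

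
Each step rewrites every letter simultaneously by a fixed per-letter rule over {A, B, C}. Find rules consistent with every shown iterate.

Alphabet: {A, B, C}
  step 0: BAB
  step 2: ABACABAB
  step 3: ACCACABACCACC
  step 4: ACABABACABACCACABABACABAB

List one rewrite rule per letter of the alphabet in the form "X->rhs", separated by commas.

  step 3 ⇒ step 4: ACCACABACCACC ⇒ AC·AB·AB·AC·AB·AC·C·AC·AB·AB·AC·AB·AB
    A ↦ AC
    B ↦ C
    C ↦ AB

A->AC, B->C, C->AB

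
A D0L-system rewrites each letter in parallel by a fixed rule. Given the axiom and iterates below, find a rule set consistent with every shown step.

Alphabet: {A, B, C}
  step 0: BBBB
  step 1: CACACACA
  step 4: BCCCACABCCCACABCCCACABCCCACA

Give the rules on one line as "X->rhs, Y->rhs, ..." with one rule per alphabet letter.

A->CC, B->CA, C->B

  step 0 ⇒ step 1: BBBB ⇒ CA·CA·CA·CA
    B ↦ CA
    A ↦ CC  (constrained at step 1)
    C ↦ B  (constrained at step 1)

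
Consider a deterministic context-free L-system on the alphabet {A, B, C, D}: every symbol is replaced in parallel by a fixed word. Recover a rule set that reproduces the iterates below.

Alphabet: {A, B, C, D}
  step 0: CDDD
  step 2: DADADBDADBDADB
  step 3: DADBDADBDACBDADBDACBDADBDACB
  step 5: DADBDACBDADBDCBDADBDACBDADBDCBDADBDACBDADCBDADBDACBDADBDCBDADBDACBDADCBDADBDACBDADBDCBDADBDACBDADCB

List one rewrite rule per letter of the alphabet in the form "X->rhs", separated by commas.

A->DB, B->CB, C->D, D->DA

  step 2 ⇒ step 3: DADADBDADBDADB ⇒ DA·DB·DA·DB·DA·CB·DA·DB·DA·CB·DA·DB·DA·CB
    A ↦ DB
    B ↦ CB
    D ↦ DA
    C ↦ D  (constrained at step 0)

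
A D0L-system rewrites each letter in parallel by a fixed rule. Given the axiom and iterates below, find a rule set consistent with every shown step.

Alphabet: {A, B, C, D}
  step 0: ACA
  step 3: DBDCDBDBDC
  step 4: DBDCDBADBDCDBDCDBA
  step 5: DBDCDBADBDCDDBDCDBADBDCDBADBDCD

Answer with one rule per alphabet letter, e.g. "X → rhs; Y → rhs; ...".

A->D, B->DC, C->A, D->DB

  step 4 ⇒ step 5: DBDCDBADBDCDBDCDBA ⇒ DB·DC·DB·A·DB·DC·D·DB·DC·DB·A·DB·DC·DB·A·DB·DC·D
    A ↦ D
    B ↦ DC
    C ↦ A
    D ↦ DB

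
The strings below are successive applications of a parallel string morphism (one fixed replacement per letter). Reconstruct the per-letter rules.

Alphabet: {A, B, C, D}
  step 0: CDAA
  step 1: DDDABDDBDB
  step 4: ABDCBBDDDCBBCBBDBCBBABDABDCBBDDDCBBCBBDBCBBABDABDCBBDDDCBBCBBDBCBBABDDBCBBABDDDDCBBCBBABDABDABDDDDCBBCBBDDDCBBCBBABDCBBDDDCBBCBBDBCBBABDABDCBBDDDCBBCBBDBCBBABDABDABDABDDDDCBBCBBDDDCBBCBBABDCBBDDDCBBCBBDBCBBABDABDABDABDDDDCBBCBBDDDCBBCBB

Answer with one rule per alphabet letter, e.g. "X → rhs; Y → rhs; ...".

A->DB, B->CBB, C->DDD, D->ABD

  step 0 ⇒ step 1: CDAA ⇒ DDD·ABD·DB·DB
    A ↦ DB
    C ↦ DDD
    D ↦ ABD
    B ↦ CBB  (constrained at step 1)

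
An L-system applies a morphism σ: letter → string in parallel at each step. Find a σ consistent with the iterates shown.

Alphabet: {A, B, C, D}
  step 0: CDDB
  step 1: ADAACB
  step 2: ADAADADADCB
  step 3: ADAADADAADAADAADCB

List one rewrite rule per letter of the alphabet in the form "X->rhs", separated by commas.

  step 2 ⇒ step 3: ADAADADADCB ⇒ AD·A·AD·AD·A·AD·A·AD·A·AD·CB
    A ↦ AD
    B ↦ CB
    C ↦ AD
    D ↦ A

A->AD, B->CB, C->AD, D->A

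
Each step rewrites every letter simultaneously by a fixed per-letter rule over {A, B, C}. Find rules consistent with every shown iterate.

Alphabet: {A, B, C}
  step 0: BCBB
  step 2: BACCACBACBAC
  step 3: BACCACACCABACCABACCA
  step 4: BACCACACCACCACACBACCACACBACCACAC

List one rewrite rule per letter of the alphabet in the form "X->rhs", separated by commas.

A->C, B->BA, C->CA

  step 3 ⇒ step 4: BACCACACCABACCABACCA ⇒ BA·C·CA·CA·C·CA·C·CA·CA·C·BA·C·CA·CA·C·BA·C·CA·CA·C
    A ↦ C
    B ↦ BA
    C ↦ CA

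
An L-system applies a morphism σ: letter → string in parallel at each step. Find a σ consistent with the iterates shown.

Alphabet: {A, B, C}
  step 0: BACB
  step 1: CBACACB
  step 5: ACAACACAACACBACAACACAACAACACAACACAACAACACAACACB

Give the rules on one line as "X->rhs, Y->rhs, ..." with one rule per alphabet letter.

  step 0 ⇒ step 1: BACB ⇒ CB·AC·A·CB
    A ↦ AC
    B ↦ CB
    C ↦ A

A->AC, B->CB, C->A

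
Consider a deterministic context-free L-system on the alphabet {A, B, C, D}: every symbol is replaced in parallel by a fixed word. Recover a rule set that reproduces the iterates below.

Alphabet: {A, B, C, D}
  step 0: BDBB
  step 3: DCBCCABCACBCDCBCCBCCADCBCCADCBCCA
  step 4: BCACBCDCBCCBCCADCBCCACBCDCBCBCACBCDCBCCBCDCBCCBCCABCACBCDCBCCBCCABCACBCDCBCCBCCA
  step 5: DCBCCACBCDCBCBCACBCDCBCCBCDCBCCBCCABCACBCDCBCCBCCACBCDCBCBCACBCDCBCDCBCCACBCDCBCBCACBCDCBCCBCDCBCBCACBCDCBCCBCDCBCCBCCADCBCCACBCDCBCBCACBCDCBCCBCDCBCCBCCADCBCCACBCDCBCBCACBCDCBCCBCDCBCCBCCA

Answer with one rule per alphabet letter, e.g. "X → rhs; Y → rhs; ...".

A->CA, B->D, C->CBC, D->BCA

  step 4 ⇒ step 5: BCACBCDCBCCBCCADCBCCACBCDCBCBCACBCDCBCCBCDCBCCBCCABCACBCDCBCCBCCABCACBCDCBCCBCCA ⇒ D·CBC·CA·CBC·D·CBC·BCA·CBC·D·CBC·CBC·D·CBC·CBC·CA·BCA·CBC·D·CBC·CBC·CA·CBC·D·CBC·BCA·CBC·D·CBC·D·CBC·CA·CBC·D·CBC·BCA·CBC·D·CBC·CBC·D·CBC·BCA·CBC·D·CBC·CBC·D·CBC·CBC·CA·D·CBC·CA·CBC·D·CBC·BCA·CBC·D·CBC·CBC·D·CBC·CBC·CA·D·CBC·CA·CBC·D·CBC·BCA·CBC·D·CBC·CBC·D·CBC·CBC·CA
    A ↦ CA
    B ↦ D
    C ↦ CBC
    D ↦ BCA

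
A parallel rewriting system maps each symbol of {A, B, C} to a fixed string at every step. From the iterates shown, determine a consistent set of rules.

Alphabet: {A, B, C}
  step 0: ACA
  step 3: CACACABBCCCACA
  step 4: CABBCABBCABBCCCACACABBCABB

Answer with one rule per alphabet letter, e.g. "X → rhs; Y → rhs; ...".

  step 3 ⇒ step 4: CACACABBCCCACA ⇒ CA·BB·CA·BB·CA·BB·C·C·CA·CA·CA·BB·CA·BB
    A ↦ BB
    B ↦ C
    C ↦ CA

A->BB, B->C, C->CA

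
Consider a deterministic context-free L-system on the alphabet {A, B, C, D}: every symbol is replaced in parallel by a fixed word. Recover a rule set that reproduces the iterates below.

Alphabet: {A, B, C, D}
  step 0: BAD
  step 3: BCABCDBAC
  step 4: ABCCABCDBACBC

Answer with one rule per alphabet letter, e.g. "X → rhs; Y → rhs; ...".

  step 3 ⇒ step 4: BCABCDBAC ⇒ A·BC·C·A·BC·DB·A·C·BC
    A ↦ C
    B ↦ A
    C ↦ BC
    D ↦ DB

A->C, B->A, C->BC, D->DB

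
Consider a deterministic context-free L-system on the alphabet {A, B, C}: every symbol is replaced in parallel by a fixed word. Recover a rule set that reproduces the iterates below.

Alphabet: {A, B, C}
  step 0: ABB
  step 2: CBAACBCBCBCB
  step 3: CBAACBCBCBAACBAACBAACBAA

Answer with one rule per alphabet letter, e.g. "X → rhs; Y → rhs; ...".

  step 2 ⇒ step 3: CBAACBCBCBCB ⇒ CB·AA·CB·CB·CB·AA·CB·AA·CB·AA·CB·AA
    A ↦ CB
    B ↦ AA
    C ↦ CB

A->CB, B->AA, C->CB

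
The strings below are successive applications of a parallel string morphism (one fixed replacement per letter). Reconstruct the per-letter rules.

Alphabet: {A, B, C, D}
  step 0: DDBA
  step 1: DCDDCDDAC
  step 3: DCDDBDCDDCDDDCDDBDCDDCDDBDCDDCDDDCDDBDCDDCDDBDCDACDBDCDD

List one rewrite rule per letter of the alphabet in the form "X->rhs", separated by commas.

  step 0 ⇒ step 1: DDBA ⇒ DCD·DCD·D·AC
    A ↦ AC
    B ↦ D
    D ↦ DCD
    C ↦ DB  (constrained at step 1)

A->AC, B->D, C->DB, D->DCD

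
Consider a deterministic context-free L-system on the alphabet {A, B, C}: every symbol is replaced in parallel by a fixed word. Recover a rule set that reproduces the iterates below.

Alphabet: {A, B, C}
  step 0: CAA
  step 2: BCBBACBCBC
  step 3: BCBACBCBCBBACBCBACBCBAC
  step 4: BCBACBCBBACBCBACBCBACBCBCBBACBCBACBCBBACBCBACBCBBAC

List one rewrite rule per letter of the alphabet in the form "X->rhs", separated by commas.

A->B, B->BC, C->BAC

  step 3 ⇒ step 4: BCBACBCBCBBACBCBACBCBAC ⇒ BC·BAC·BC·B·BAC·BC·BAC·BC·BAC·BC·BC·B·BAC·BC·BAC·BC·B·BAC·BC·BAC·BC·B·BAC
    A ↦ B
    B ↦ BC
    C ↦ BAC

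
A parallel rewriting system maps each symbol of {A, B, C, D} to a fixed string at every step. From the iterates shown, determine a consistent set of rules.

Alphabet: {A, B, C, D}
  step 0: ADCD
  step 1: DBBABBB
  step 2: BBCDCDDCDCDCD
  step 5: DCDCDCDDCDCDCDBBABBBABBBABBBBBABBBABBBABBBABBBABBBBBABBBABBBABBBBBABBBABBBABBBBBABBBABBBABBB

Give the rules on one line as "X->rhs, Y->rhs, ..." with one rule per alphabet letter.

  step 1 ⇒ step 2: DBBABBB ⇒ BB·CD·CD·D·CD·CD·CD
    A ↦ D
    B ↦ CD
    D ↦ BB
  step 0 ⇒ step 1: ADCD ⇒ D·BB·AB·BB
    C ↦ AB

A->D, B->CD, C->AB, D->BB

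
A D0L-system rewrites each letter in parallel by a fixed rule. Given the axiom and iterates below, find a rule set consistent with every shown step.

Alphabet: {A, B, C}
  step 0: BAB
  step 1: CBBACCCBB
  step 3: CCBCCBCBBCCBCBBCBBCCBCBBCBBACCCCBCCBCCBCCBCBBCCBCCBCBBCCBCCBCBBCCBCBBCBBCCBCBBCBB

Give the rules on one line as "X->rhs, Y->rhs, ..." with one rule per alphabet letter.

A->ACC, B->CBB, C->CCB

  step 0 ⇒ step 1: BAB ⇒ CBB·ACC·CBB
    A ↦ ACC
    B ↦ CBB
    C ↦ CCB  (constrained at step 1)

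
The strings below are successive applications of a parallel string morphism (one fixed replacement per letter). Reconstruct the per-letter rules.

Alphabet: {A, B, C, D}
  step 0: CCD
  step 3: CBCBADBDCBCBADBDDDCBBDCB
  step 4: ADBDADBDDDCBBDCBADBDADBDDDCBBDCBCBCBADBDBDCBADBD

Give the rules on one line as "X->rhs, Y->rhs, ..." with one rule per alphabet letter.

A->DD, B->BD, C->AD, D->CB

  step 3 ⇒ step 4: CBCBADBDCBCBADBDDDCBBDCB ⇒ AD·BD·AD·BD·DD·CB·BD·CB·AD·BD·AD·BD·DD·CB·BD·CB·CB·CB·AD·BD·BD·CB·AD·BD
    A ↦ DD
    B ↦ BD
    C ↦ AD
    D ↦ CB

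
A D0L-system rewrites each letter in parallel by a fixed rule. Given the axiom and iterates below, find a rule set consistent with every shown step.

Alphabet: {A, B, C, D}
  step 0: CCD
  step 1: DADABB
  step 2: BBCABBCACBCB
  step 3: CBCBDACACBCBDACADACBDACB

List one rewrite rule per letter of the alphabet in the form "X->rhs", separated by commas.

  step 2 ⇒ step 3: BBCABBCACBCB ⇒ CB·CB·DA·CA·CB·CB·DA·CA·DA·CB·DA·CB
    A ↦ CA
    B ↦ CB
    C ↦ DA
  step 0 ⇒ step 1: CCD ⇒ DA·DA·BB
    D ↦ BB

A->CA, B->CB, C->DA, D->BB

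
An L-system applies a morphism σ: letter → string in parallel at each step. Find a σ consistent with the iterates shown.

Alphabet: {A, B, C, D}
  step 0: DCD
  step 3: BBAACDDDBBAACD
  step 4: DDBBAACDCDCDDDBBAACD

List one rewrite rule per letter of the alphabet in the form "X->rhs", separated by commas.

  step 3 ⇒ step 4: BBAACDDDBBAACD ⇒ D·D·B·B·AA·CD·CD·CD·D·D·B·B·AA·CD
    A ↦ B
    B ↦ D
    C ↦ AA
    D ↦ CD

A->B, B->D, C->AA, D->CD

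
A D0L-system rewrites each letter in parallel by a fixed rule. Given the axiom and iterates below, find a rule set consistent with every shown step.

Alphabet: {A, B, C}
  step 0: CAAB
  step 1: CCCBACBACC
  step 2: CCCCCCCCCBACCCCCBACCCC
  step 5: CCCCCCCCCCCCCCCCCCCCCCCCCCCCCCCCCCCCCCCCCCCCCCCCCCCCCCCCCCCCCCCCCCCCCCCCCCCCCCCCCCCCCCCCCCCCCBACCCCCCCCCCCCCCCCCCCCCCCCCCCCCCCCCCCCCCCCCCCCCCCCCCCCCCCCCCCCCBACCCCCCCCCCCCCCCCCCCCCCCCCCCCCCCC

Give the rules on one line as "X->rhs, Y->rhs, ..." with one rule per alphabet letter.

A->CBA, B->CC, C->CC

  step 1 ⇒ step 2: CCCBACBACC ⇒ CC·CC·CC·CC·CBA·CC·CC·CBA·CC·CC
    A ↦ CBA
    B ↦ CC
    C ↦ CC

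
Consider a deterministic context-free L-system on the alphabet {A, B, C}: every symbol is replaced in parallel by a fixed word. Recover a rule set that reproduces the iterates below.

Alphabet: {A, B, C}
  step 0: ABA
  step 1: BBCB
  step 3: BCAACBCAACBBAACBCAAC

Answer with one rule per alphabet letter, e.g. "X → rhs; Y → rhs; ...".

A->B, B->BC, C->AAC

  step 0 ⇒ step 1: ABA ⇒ B·BC·B
    A ↦ B
    B ↦ BC
    C ↦ AAC  (constrained at step 1)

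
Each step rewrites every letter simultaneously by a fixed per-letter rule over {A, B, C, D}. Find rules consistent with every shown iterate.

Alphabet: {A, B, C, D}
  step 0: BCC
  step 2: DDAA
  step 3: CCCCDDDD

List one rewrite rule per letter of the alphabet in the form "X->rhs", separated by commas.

  step 2 ⇒ step 3: DDAA ⇒ CC·CC·DD·DD
    A ↦ DD
    D ↦ CC
    B ↦ A  (constrained at step 0)
    C ↦ B  (constrained at step 0)

A->DD, B->A, C->B, D->CC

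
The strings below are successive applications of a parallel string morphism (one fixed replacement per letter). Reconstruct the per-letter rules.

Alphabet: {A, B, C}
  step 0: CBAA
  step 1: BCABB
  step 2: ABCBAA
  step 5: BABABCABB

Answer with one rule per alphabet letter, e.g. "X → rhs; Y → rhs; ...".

  step 1 ⇒ step 2: BCABB ⇒ A·BC·B·A·A
    A ↦ B
    B ↦ A
    C ↦ BC

A->B, B->A, C->BC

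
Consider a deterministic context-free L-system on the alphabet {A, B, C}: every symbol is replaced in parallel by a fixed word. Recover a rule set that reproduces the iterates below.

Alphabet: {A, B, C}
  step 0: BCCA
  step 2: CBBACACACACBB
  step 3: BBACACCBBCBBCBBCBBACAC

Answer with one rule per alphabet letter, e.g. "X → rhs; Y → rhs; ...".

A->C, B->AC, C->BB

  step 2 ⇒ step 3: CBBACACACACBB ⇒ BB·AC·AC·C·BB·C·BB·C·BB·C·BB·AC·AC
    A ↦ C
    B ↦ AC
    C ↦ BB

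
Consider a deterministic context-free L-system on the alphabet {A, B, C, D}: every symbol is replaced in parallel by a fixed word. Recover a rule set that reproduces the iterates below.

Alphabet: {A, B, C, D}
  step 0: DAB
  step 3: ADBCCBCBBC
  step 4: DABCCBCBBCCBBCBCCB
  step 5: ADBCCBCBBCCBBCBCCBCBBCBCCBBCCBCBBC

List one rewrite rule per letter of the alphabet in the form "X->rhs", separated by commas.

A->D, B->BC, C->CB, D->A

  step 4 ⇒ step 5: DABCCBCBBCCBBCBCCB ⇒ A·D·BC·CB·CB·BC·CB·BC·BC·CB·CB·BC·BC·CB·BC·CB·CB·BC
    A ↦ D
    B ↦ BC
    C ↦ CB
    D ↦ A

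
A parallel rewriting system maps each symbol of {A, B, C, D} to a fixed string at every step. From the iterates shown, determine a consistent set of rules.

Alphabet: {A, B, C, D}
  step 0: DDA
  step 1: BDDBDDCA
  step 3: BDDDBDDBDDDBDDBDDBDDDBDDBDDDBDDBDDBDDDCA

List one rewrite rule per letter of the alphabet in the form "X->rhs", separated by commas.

A->CA, B->D, C->D, D->BDD

  step 0 ⇒ step 1: DDA ⇒ BDD·BDD·CA
    A ↦ CA
    D ↦ BDD
    B ↦ D  (constrained at step 1)
    C ↦ D  (constrained at step 1)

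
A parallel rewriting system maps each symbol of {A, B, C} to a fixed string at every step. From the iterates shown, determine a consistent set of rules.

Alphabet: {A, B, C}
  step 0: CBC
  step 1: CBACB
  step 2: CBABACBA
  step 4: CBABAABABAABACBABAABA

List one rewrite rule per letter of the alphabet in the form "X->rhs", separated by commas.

A->BA, B->A, C->CB

  step 1 ⇒ step 2: CBACB ⇒ CB·A·BA·CB·A
    A ↦ BA
    B ↦ A
    C ↦ CB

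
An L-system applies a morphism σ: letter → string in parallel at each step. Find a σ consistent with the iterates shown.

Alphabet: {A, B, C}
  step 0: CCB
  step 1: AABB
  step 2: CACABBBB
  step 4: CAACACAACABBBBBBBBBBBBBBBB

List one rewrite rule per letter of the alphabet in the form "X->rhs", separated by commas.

  step 1 ⇒ step 2: AABB ⇒ CA·CA·BB·BB
    A ↦ CA
    B ↦ BB
  step 0 ⇒ step 1: CCB ⇒ A·A·BB
    C ↦ A

A->CA, B->BB, C->A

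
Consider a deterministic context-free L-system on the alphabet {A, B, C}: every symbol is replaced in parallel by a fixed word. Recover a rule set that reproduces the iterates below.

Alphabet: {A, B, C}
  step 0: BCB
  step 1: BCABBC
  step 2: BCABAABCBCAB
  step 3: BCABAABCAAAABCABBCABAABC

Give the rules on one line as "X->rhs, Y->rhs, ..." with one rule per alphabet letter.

  step 2 ⇒ step 3: BCABAABCBCAB ⇒ BC·AB·AA·BC·AA·AA·BC·AB·BC·AB·AA·BC
    A ↦ AA
    B ↦ BC
    C ↦ AB

A->AA, B->BC, C->AB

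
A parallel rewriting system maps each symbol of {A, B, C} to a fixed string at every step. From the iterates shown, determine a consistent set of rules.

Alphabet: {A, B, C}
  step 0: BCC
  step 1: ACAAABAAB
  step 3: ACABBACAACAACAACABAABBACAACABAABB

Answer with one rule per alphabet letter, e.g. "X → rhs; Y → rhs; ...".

  step 0 ⇒ step 1: BCC ⇒ ACA·AAB·AAB
    B ↦ ACA
    C ↦ AAB
    A ↦ B  (constrained at step 1)

A->B, B->ACA, C->AAB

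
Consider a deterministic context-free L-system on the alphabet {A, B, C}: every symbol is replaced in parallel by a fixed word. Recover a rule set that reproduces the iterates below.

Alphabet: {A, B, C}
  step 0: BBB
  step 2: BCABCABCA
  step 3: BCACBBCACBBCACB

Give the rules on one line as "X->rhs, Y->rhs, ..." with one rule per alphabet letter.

  step 2 ⇒ step 3: BCABCABCA ⇒ BC·A·CB·BC·A·CB·BC·A·CB
    A ↦ CB
    B ↦ BC
    C ↦ A

A->CB, B->BC, C->A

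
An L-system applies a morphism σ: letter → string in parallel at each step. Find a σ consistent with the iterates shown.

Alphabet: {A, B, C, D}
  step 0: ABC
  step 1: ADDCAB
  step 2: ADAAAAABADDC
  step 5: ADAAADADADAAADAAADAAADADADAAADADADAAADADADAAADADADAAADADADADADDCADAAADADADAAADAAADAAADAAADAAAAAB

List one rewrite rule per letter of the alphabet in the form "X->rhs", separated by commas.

A->AD, B->DC, C->AB, D->AA

  step 1 ⇒ step 2: ADDCAB ⇒ AD·AA·AA·AB·AD·DC
    A ↦ AD
    B ↦ DC
    C ↦ AB
    D ↦ AA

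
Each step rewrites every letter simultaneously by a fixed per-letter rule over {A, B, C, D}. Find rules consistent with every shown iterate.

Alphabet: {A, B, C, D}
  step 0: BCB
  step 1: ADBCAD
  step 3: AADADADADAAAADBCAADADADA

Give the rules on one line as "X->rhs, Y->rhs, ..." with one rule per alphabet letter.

A->DA, B->AD, C->BC, D->AA

  step 0 ⇒ step 1: BCB ⇒ AD·BC·AD
    B ↦ AD
    C ↦ BC
    A ↦ DA  (constrained at step 1)
    D ↦ AA  (constrained at step 1)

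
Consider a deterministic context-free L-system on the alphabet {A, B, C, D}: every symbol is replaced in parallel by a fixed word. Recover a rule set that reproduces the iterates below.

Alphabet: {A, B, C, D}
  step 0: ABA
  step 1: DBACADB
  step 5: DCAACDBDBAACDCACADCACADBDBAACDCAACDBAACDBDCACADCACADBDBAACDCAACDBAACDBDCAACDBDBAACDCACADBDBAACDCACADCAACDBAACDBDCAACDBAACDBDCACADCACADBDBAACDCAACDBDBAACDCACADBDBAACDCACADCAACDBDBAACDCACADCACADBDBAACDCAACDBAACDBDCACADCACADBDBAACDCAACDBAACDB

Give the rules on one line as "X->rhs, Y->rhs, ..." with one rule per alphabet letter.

A->DB, B->ACA, C->AAC, D->DC

  step 0 ⇒ step 1: ABA ⇒ DB·ACA·DB
    A ↦ DB
    B ↦ ACA
    C ↦ AAC  (constrained at step 1)
    D ↦ DC  (constrained at step 1)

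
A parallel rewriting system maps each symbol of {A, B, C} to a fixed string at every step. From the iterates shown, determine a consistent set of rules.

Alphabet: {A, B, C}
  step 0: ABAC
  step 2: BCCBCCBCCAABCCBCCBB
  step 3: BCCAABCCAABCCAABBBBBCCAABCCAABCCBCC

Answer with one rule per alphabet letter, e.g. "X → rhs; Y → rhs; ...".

  step 2 ⇒ step 3: BCCBCCBCCAABCCBCCBB ⇒ BCC·A·A·BCC·A·A·BCC·A·A·BB·BB·BCC·A·A·BCC·A·A·BCC·BCC
    A ↦ BB
    B ↦ BCC
    C ↦ A

A->BB, B->BCC, C->A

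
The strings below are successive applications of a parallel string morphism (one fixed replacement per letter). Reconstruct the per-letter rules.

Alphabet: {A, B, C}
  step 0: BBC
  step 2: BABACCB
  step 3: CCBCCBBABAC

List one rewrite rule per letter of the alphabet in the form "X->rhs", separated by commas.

  step 2 ⇒ step 3: BABACCB ⇒ C·CB·C·CB·BA·BA·C
    A ↦ CB
    B ↦ C
    C ↦ BA

A->CB, B->C, C->BA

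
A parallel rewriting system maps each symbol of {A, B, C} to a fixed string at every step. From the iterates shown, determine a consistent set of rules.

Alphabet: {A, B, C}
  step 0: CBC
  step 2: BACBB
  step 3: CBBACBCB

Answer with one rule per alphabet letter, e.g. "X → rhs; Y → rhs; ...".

  step 2 ⇒ step 3: BACBB ⇒ CB·B·A·CB·CB
    A ↦ B
    B ↦ CB
    C ↦ A

A->B, B->CB, C->A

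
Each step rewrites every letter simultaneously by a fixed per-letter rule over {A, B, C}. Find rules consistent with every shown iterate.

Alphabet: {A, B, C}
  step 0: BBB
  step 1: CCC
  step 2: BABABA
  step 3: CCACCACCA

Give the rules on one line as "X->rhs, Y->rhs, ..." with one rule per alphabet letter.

A->CA, B->C, C->BA

  step 2 ⇒ step 3: BABABA ⇒ C·CA·C·CA·C·CA
    A ↦ CA
    B ↦ C
  step 1 ⇒ step 2: CCC ⇒ BA·BA·BA
    C ↦ BA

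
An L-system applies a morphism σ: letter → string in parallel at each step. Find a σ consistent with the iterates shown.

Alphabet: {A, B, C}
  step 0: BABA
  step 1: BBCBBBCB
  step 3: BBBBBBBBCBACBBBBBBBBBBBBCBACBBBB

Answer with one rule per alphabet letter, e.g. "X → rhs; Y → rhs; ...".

A->CB, B->BB, C->AC

  step 0 ⇒ step 1: BABA ⇒ BB·CB·BB·CB
    A ↦ CB
    B ↦ BB
    C ↦ AC  (constrained at step 1)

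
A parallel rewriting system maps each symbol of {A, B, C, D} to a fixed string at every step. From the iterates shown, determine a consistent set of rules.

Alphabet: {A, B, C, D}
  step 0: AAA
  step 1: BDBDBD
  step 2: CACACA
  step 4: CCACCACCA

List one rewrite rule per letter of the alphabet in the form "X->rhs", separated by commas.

  step 1 ⇒ step 2: BDBDBD ⇒ C·A·C·A·C·A
    B ↦ C
    D ↦ A
  step 0 ⇒ step 1: AAA ⇒ BD·BD·BD
    A ↦ BD
    C ↦ B  (constrained at step 2)

A->BD, B->C, C->B, D->A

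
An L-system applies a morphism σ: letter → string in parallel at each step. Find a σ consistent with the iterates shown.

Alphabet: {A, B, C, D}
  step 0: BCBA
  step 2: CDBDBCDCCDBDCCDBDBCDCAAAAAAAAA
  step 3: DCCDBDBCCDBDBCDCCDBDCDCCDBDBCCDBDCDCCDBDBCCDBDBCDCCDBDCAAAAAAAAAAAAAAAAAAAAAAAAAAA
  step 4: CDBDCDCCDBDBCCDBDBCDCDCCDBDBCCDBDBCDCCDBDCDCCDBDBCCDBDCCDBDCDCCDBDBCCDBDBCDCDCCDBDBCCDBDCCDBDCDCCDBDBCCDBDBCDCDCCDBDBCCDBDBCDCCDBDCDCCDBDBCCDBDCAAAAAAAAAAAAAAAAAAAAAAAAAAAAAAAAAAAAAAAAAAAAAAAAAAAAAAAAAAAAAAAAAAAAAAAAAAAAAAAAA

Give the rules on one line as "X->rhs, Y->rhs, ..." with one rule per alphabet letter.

  step 3 ⇒ step 4: DCCDBDBCCDBDBCDCCDBDCDCCDBDBCCDBDCDCCDBDBCCDBDBCDCCDBDCAAAAAAAAAAAAAAAAAAAAAAAAAAA ⇒ CDB·DC·DC·CDB·DBC·CDB·DBC·DC·DC·CDB·DBC·CDB·DBC·DC·CDB·DC·DC·CDB·DBC·CDB·DC·CDB·DC·DC·CDB·DBC·CDB·DBC·DC·DC·CDB·DBC·CDB·DC·CDB·DC·DC·CDB·DBC·CDB·DBC·DC·DC·CDB·DBC·CDB·DBC·DC·CDB·DC·DC·CDB·DBC·CDB·DC·AAA·AAA·AAA·AAA·AAA·AAA·AAA·AAA·AAA·AAA·AAA·AAA·AAA·AAA·AAA·AAA·AAA·AAA·AAA·AAA·AAA·AAA·AAA·AAA·AAA·AAA·AAA
    A ↦ AAA
    B ↦ DBC
    C ↦ DC
    D ↦ CDB

A->AAA, B->DBC, C->DC, D->CDB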